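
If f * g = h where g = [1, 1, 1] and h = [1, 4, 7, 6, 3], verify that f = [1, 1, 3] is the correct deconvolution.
Forward-compute [1, 1, 3] * [1, 1, 1]: h[0] = 1×1 = 1; h[1] = 1×1 + 1×1 = 2; h[2] = 1×1 + 1×1 + 3×1 = 5; h[3] = 1×1 + 3×1 = 4; h[4] = 3×1 = 3 → [1, 2, 5, 4, 3]. Does not match given h = [1, 4, 7, 6, 3].

Not verified. [1, 1, 3] * [1, 1, 1] = [1, 2, 5, 4, 3], which differs from [1, 4, 7, 6, 3] at index 1.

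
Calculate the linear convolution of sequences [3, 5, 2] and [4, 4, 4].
y[0] = 3×4 = 12; y[1] = 3×4 + 5×4 = 32; y[2] = 3×4 + 5×4 + 2×4 = 40; y[3] = 5×4 + 2×4 = 28; y[4] = 2×4 = 8

[12, 32, 40, 28, 8]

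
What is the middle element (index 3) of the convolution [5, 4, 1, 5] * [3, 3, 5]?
Use y[k] = Σ_i a[i]·b[k-i] at k=3. y[3] = 4×5 + 1×3 + 5×3 = 38

38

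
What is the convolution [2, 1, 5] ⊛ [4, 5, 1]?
y[0] = 2×4 = 8; y[1] = 2×5 + 1×4 = 14; y[2] = 2×1 + 1×5 + 5×4 = 27; y[3] = 1×1 + 5×5 = 26; y[4] = 5×1 = 5

[8, 14, 27, 26, 5]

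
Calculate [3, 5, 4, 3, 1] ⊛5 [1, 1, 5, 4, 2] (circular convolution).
Use y[k] = Σ_j u[j]·v[(k-j) mod 5]. y[0] = 3×1 + 5×2 + 4×4 + 3×5 + 1×1 = 45; y[1] = 3×1 + 5×1 + 4×2 + 3×4 + 1×5 = 33; y[2] = 3×5 + 5×1 + 4×1 + 3×2 + 1×4 = 34; y[3] = 3×4 + 5×5 + 4×1 + 3×1 + 1×2 = 46; y[4] = 3×2 + 5×4 + 4×5 + 3×1 + 1×1 = 50. Result: [45, 33, 34, 46, 50]

[45, 33, 34, 46, 50]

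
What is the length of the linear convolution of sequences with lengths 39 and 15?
Linear/full convolution length: m + n - 1 = 39 + 15 - 1 = 53

53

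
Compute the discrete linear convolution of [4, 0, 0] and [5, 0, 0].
y[0] = 4×5 = 20; y[1] = 4×0 + 0×5 = 0; y[2] = 4×0 + 0×0 + 0×5 = 0; y[3] = 0×0 + 0×0 = 0; y[4] = 0×0 = 0

[20, 0, 0, 0, 0]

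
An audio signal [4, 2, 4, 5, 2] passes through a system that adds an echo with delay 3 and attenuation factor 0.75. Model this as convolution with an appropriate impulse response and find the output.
Direct-path + delayed-attenuated-path model → impulse response h = [1, 0, 0, 0.75] (1 at lag 0, 0.75 at lag 3). Output y[n] = x[n] + 0.75·x[n - 3] (with x[n] = 0 outside 0..4): y[0] = 4 + 0.75×0 = 4; y[1] = 2 + 0.75×0 = 2; y[2] = 4 + 0.75×0 = 4; y[3] = 5 + 0.75×4 = 8.0; y[4] = 2 + 0.75×2 = 3.5; y[5] = 0 + 0.75×4 = 3.0; y[6] = 0 + 0.75×5 = 3.75; y[7] = 0 + 0.75×2 = 1.5. So y = [4, 2, 4, 8.0, 3.5, 3.0, 3.75, 1.5]

[4, 2, 4, 8.0, 3.5, 3.0, 3.75, 1.5]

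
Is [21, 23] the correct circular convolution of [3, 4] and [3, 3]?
Recompute circular convolution of [3, 4] and [3, 3]: y[0] = 3×3 + 4×3 = 21; y[1] = 3×3 + 4×3 = 21 → [21, 21]. Compare to given [21, 23]: they differ at index 1: given 23, correct 21, so answer: No

No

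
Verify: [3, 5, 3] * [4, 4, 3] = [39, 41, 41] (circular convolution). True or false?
Recompute circular convolution of [3, 5, 3] and [4, 4, 3]: y[0] = 3×4 + 5×3 + 3×4 = 39; y[1] = 3×4 + 5×4 + 3×3 = 41; y[2] = 3×3 + 5×4 + 3×4 = 41 → [39, 41, 41]. Given [39, 41, 41] matches, so answer: Yes

Yes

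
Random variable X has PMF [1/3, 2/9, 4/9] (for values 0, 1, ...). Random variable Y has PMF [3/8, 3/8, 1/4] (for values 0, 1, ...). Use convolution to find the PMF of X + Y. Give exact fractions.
P(X+Y=k) = Σ_i P(X=i)·P(Y=k-i) — a convolution of [1/3, 2/9, 4/9] and [3/8, 3/8, 1/4]. P(X+Y=0) = (1/3)×(3/8) = 1/8; P(X+Y=1) = (1/3)×(3/8) + (2/9)×(3/8) = 1/8 + 1/12 = 5/24; P(X+Y=2) = (1/3)×(1/4) + (2/9)×(3/8) + (4/9)×(3/8) = 1/12 + 1/12 + 1/6 = 1/3; P(X+Y=3) = (2/9)×(1/4) + (4/9)×(3/8) = 1/18 + 1/6 = 2/9; P(X+Y=4) = (4/9)×(1/4) = 1/9. PMF: [1/8, 5/24, 1/3, 2/9, 1/9] (sums to 1 ✓)

[1/8, 5/24, 1/3, 2/9, 1/9]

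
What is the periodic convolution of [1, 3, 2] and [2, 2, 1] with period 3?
Use y[k] = Σ_j a[j]·b[(k-j) mod 3]. y[0] = 1×2 + 3×1 + 2×2 = 9; y[1] = 1×2 + 3×2 + 2×1 = 10; y[2] = 1×1 + 3×2 + 2×2 = 11. Result: [9, 10, 11]

[9, 10, 11]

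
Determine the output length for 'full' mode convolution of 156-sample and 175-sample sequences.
Linear/full convolution length: m + n - 1 = 156 + 175 - 1 = 330

330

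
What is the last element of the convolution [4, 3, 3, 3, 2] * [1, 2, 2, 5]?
Use y[k] = Σ_i a[i]·b[k-i] at k=7. y[7] = 2×5 = 10

10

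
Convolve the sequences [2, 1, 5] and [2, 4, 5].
y[0] = 2×2 = 4; y[1] = 2×4 + 1×2 = 10; y[2] = 2×5 + 1×4 + 5×2 = 24; y[3] = 1×5 + 5×4 = 25; y[4] = 5×5 = 25

[4, 10, 24, 25, 25]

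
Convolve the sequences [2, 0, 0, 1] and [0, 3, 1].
y[0] = 2×0 = 0; y[1] = 2×3 + 0×0 = 6; y[2] = 2×1 + 0×3 + 0×0 = 2; y[3] = 0×1 + 0×3 + 1×0 = 0; y[4] = 0×1 + 1×3 = 3; y[5] = 1×1 = 1

[0, 6, 2, 0, 3, 1]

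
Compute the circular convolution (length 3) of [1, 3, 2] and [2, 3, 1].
Use y[k] = Σ_j f[j]·g[(k-j) mod 3]. y[0] = 1×2 + 3×1 + 2×3 = 11; y[1] = 1×3 + 3×2 + 2×1 = 11; y[2] = 1×1 + 3×3 + 2×2 = 14. Result: [11, 11, 14]

[11, 11, 14]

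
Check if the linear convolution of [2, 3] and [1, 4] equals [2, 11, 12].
Recompute linear convolution of [2, 3] and [1, 4]: y[0] = 2×1 = 2; y[1] = 2×4 + 3×1 = 11; y[2] = 3×4 = 12 → [2, 11, 12]. Given [2, 11, 12] matches, so answer: Yes

Yes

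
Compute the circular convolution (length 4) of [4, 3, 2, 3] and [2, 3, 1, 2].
Use y[k] = Σ_j x[j]·h[(k-j) mod 4]. y[0] = 4×2 + 3×2 + 2×1 + 3×3 = 25; y[1] = 4×3 + 3×2 + 2×2 + 3×1 = 25; y[2] = 4×1 + 3×3 + 2×2 + 3×2 = 23; y[3] = 4×2 + 3×1 + 2×3 + 3×2 = 23. Result: [25, 25, 23, 23]

[25, 25, 23, 23]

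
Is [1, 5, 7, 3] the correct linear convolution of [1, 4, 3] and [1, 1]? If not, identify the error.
Recompute linear convolution of [1, 4, 3] and [1, 1]: y[0] = 1×1 = 1; y[1] = 1×1 + 4×1 = 5; y[2] = 4×1 + 3×1 = 7; y[3] = 3×1 = 3 → [1, 5, 7, 3]. Given [1, 5, 7, 3] matches, so answer: Yes

Yes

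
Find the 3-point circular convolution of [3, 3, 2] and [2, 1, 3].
Use y[k] = Σ_j x[j]·h[(k-j) mod 3]. y[0] = 3×2 + 3×3 + 2×1 = 17; y[1] = 3×1 + 3×2 + 2×3 = 15; y[2] = 3×3 + 3×1 + 2×2 = 16. Result: [17, 15, 16]

[17, 15, 16]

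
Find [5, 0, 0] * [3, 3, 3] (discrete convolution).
y[0] = 5×3 = 15; y[1] = 5×3 + 0×3 = 15; y[2] = 5×3 + 0×3 + 0×3 = 15; y[3] = 0×3 + 0×3 = 0; y[4] = 0×3 = 0

[15, 15, 15, 0, 0]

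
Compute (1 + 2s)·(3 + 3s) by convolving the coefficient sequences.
Ascending coefficients: a = [1, 2], b = [3, 3]. c[0] = 1×3 = 3; c[1] = 1×3 + 2×3 = 9; c[2] = 2×3 = 6. Result coefficients: [3, 9, 6] → 3 + 9s + 6s^2

3 + 9s + 6s^2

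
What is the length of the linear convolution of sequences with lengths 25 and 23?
Linear/full convolution length: m + n - 1 = 25 + 23 - 1 = 47

47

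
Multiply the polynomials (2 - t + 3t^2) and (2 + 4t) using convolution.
Ascending coefficients: a = [2, -1, 3], b = [2, 4]. c[0] = 2×2 = 4; c[1] = 2×4 + -1×2 = 6; c[2] = -1×4 + 3×2 = 2; c[3] = 3×4 = 12. Result coefficients: [4, 6, 2, 12] → 4 + 6t + 2t^2 + 12t^3

4 + 6t + 2t^2 + 12t^3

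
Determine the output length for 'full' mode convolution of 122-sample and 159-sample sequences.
Linear/full convolution length: m + n - 1 = 122 + 159 - 1 = 280

280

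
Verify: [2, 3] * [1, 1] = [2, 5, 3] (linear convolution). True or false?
Recompute linear convolution of [2, 3] and [1, 1]: y[0] = 2×1 = 2; y[1] = 2×1 + 3×1 = 5; y[2] = 3×1 = 3 → [2, 5, 3]. Given [2, 5, 3] matches, so answer: Yes

Yes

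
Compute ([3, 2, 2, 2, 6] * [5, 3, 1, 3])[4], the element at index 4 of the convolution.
Use y[k] = Σ_i a[i]·b[k-i] at k=4. y[4] = 2×3 + 2×1 + 2×3 + 6×5 = 44

44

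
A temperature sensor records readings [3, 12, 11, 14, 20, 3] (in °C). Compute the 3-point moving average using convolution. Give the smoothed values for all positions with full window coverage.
3-point moving average kernel = [1, 1, 1]. Apply in 'valid' mode (full window coverage): avg[0] = (3 + 12 + 11) / 3 = 8.67; avg[1] = (12 + 11 + 14) / 3 = 12.33; avg[2] = (11 + 14 + 20) / 3 = 15.0; avg[3] = (14 + 20 + 3) / 3 = 12.33. Smoothed values: [8.67, 12.33, 15.0, 12.33]

[8.67, 12.33, 15.0, 12.33]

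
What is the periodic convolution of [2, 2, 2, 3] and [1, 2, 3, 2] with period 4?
Use y[k] = Σ_j x[j]·h[(k-j) mod 4]. y[0] = 2×1 + 2×2 + 2×3 + 3×2 = 18; y[1] = 2×2 + 2×1 + 2×2 + 3×3 = 19; y[2] = 2×3 + 2×2 + 2×1 + 3×2 = 18; y[3] = 2×2 + 2×3 + 2×2 + 3×1 = 17. Result: [18, 19, 18, 17]

[18, 19, 18, 17]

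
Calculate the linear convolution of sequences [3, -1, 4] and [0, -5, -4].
y[0] = 3×0 = 0; y[1] = 3×-5 + -1×0 = -15; y[2] = 3×-4 + -1×-5 + 4×0 = -7; y[3] = -1×-4 + 4×-5 = -16; y[4] = 4×-4 = -16

[0, -15, -7, -16, -16]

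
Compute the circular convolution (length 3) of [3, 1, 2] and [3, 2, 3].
Use y[k] = Σ_j u[j]·v[(k-j) mod 3]. y[0] = 3×3 + 1×3 + 2×2 = 16; y[1] = 3×2 + 1×3 + 2×3 = 15; y[2] = 3×3 + 1×2 + 2×3 = 17. Result: [16, 15, 17]

[16, 15, 17]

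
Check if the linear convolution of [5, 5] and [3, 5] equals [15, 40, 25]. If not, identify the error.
Recompute linear convolution of [5, 5] and [3, 5]: y[0] = 5×3 = 15; y[1] = 5×5 + 5×3 = 40; y[2] = 5×5 = 25 → [15, 40, 25]. Given [15, 40, 25] matches, so answer: Yes

Yes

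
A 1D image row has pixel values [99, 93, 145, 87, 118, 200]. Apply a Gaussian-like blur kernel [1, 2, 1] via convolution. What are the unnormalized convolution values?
Convolve image row [99, 93, 145, 87, 118, 200] with kernel [1, 2, 1]: y[0] = 99×1 = 99; y[1] = 99×2 + 93×1 = 291; y[2] = 99×1 + 93×2 + 145×1 = 430; y[3] = 93×1 + 145×2 + 87×1 = 470; y[4] = 145×1 + 87×2 + 118×1 = 437; y[5] = 87×1 + 118×2 + 200×1 = 523; y[6] = 118×1 + 200×2 = 518; y[7] = 200×1 = 200 → [99, 291, 430, 470, 437, 523, 518, 200]. Normalization factor = sum(kernel) = 4.

[99, 291, 430, 470, 437, 523, 518, 200]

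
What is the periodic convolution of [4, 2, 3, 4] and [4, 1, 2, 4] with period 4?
Use y[k] = Σ_j x[j]·h[(k-j) mod 4]. y[0] = 4×4 + 2×4 + 3×2 + 4×1 = 34; y[1] = 4×1 + 2×4 + 3×4 + 4×2 = 32; y[2] = 4×2 + 2×1 + 3×4 + 4×4 = 38; y[3] = 4×4 + 2×2 + 3×1 + 4×4 = 39. Result: [34, 32, 38, 39]

[34, 32, 38, 39]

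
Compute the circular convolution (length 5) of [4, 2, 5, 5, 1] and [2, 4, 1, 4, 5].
Use y[k] = Σ_j a[j]·b[(k-j) mod 5]. y[0] = 4×2 + 2×5 + 5×4 + 5×1 + 1×4 = 47; y[1] = 4×4 + 2×2 + 5×5 + 5×4 + 1×1 = 66; y[2] = 4×1 + 2×4 + 5×2 + 5×5 + 1×4 = 51; y[3] = 4×4 + 2×1 + 5×4 + 5×2 + 1×5 = 53; y[4] = 4×5 + 2×4 + 5×1 + 5×4 + 1×2 = 55. Result: [47, 66, 51, 53, 55]

[47, 66, 51, 53, 55]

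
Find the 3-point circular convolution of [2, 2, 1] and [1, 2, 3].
Use y[k] = Σ_j s[j]·t[(k-j) mod 3]. y[0] = 2×1 + 2×3 + 1×2 = 10; y[1] = 2×2 + 2×1 + 1×3 = 9; y[2] = 2×3 + 2×2 + 1×1 = 11. Result: [10, 9, 11]

[10, 9, 11]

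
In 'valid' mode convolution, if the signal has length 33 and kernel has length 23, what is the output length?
'Valid' mode counts only positions where the kernel fully overlaps the signal: m - n + 1 = 33 - 23 + 1 = 11

11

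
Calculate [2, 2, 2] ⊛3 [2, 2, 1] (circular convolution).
Use y[k] = Σ_j f[j]·g[(k-j) mod 3]. y[0] = 2×2 + 2×1 + 2×2 = 10; y[1] = 2×2 + 2×2 + 2×1 = 10; y[2] = 2×1 + 2×2 + 2×2 = 10. Result: [10, 10, 10]

[10, 10, 10]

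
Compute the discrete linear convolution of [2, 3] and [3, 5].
y[0] = 2×3 = 6; y[1] = 2×5 + 3×3 = 19; y[2] = 3×5 = 15

[6, 19, 15]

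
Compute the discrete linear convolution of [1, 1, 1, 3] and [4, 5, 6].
y[0] = 1×4 = 4; y[1] = 1×5 + 1×4 = 9; y[2] = 1×6 + 1×5 + 1×4 = 15; y[3] = 1×6 + 1×5 + 3×4 = 23; y[4] = 1×6 + 3×5 = 21; y[5] = 3×6 = 18

[4, 9, 15, 23, 21, 18]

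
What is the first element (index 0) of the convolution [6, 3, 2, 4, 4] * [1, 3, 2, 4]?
Use y[k] = Σ_i a[i]·b[k-i] at k=0. y[0] = 6×1 = 6

6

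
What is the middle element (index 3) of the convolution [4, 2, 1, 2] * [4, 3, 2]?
Use y[k] = Σ_i a[i]·b[k-i] at k=3. y[3] = 2×2 + 1×3 + 2×4 = 15

15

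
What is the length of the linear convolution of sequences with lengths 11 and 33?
Linear/full convolution length: m + n - 1 = 11 + 33 - 1 = 43

43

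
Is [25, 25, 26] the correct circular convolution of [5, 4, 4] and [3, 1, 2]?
Recompute circular convolution of [5, 4, 4] and [3, 1, 2]: y[0] = 5×3 + 4×2 + 4×1 = 27; y[1] = 5×1 + 4×3 + 4×2 = 25; y[2] = 5×2 + 4×1 + 4×3 = 26 → [27, 25, 26]. Compare to given [25, 25, 26]: they differ at index 0: given 25, correct 27, so answer: No

No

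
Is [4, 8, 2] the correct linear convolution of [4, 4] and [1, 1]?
Recompute linear convolution of [4, 4] and [1, 1]: y[0] = 4×1 = 4; y[1] = 4×1 + 4×1 = 8; y[2] = 4×1 = 4 → [4, 8, 4]. Compare to given [4, 8, 2]: they differ at index 2: given 2, correct 4, so answer: No

No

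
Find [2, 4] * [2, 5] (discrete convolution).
y[0] = 2×2 = 4; y[1] = 2×5 + 4×2 = 18; y[2] = 4×5 = 20

[4, 18, 20]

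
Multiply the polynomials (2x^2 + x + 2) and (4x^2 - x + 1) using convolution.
Ascending coefficients: a = [2, 1, 2], b = [1, -1, 4]. c[0] = 2×1 = 2; c[1] = 2×-1 + 1×1 = -1; c[2] = 2×4 + 1×-1 + 2×1 = 9; c[3] = 1×4 + 2×-1 = 2; c[4] = 2×4 = 8. Result coefficients: [2, -1, 9, 2, 8] → 8x^4 + 2x^3 + 9x^2 - x + 2

8x^4 + 2x^3 + 9x^2 - x + 2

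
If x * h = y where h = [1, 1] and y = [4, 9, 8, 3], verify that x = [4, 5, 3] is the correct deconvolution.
Forward-compute [4, 5, 3] * [1, 1]: y[0] = 4×1 = 4; y[1] = 4×1 + 5×1 = 9; y[2] = 5×1 + 3×1 = 8; y[3] = 3×1 = 3 → [4, 9, 8, 3]. Matches given y = [4, 9, 8, 3], so verified.

Verified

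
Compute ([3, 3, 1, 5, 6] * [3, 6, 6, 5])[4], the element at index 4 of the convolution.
Use y[k] = Σ_i a[i]·b[k-i] at k=4. y[4] = 3×5 + 1×6 + 5×6 + 6×3 = 69

69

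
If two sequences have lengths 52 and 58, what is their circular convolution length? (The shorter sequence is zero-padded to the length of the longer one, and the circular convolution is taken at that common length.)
Circular convolution (zero-padding the shorter input) has length max(m, n) = max(52, 58) = 58

58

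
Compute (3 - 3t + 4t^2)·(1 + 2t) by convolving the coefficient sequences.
Ascending coefficients: a = [3, -3, 4], b = [1, 2]. c[0] = 3×1 = 3; c[1] = 3×2 + -3×1 = 3; c[2] = -3×2 + 4×1 = -2; c[3] = 4×2 = 8. Result coefficients: [3, 3, -2, 8] → 3 + 3t - 2t^2 + 8t^3

3 + 3t - 2t^2 + 8t^3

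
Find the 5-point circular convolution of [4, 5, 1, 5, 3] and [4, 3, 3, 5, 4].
Use y[k] = Σ_j u[j]·v[(k-j) mod 5]. y[0] = 4×4 + 5×4 + 1×5 + 5×3 + 3×3 = 65; y[1] = 4×3 + 5×4 + 1×4 + 5×5 + 3×3 = 70; y[2] = 4×3 + 5×3 + 1×4 + 5×4 + 3×5 = 66; y[3] = 4×5 + 5×3 + 1×3 + 5×4 + 3×4 = 70; y[4] = 4×4 + 5×5 + 1×3 + 5×3 + 3×4 = 71. Result: [65, 70, 66, 70, 71]

[65, 70, 66, 70, 71]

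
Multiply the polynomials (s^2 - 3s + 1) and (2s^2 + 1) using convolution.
Ascending coefficients: a = [1, -3, 1], b = [1, 0, 2]. c[0] = 1×1 = 1; c[1] = 1×0 + -3×1 = -3; c[2] = 1×2 + -3×0 + 1×1 = 3; c[3] = -3×2 + 1×0 = -6; c[4] = 1×2 = 2. Result coefficients: [1, -3, 3, -6, 2] → 2s^4 - 6s^3 + 3s^2 - 3s + 1

2s^4 - 6s^3 + 3s^2 - 3s + 1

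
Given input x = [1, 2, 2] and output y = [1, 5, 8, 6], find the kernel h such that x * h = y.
Output length 4 = len(x) + len(h) - 1 ⇒ len(h) = 2. Solve h forward using h[k] = (y[k] - Σ_{i≥1} x[i]·h[k-i]) / x[0]: h[0] = y[0] / x[0] = 1 / 1 = 1; h[1] = (y[1] - 2×1) / x[0] = (5 - 2×1) / 1 = 3. So h = [1, 3]. Forward-check [1, 2, 2] * [1, 3]: y[0] = 1×1 = 1; y[1] = 1×3 + 2×1 = 5; y[2] = 2×3 + 2×1 = 8; y[3] = 2×3 = 6 → [1, 5, 8, 6] ✓

[1, 3]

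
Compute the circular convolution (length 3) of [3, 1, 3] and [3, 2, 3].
Use y[k] = Σ_j f[j]·g[(k-j) mod 3]. y[0] = 3×3 + 1×3 + 3×2 = 18; y[1] = 3×2 + 1×3 + 3×3 = 18; y[2] = 3×3 + 1×2 + 3×3 = 20. Result: [18, 18, 20]

[18, 18, 20]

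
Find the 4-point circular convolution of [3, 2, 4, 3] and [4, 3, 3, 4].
Use y[k] = Σ_j s[j]·t[(k-j) mod 4]. y[0] = 3×4 + 2×4 + 4×3 + 3×3 = 41; y[1] = 3×3 + 2×4 + 4×4 + 3×3 = 42; y[2] = 3×3 + 2×3 + 4×4 + 3×4 = 43; y[3] = 3×4 + 2×3 + 4×3 + 3×4 = 42. Result: [41, 42, 43, 42]

[41, 42, 43, 42]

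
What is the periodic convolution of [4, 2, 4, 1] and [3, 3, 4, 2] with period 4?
Use y[k] = Σ_j x[j]·h[(k-j) mod 4]. y[0] = 4×3 + 2×2 + 4×4 + 1×3 = 35; y[1] = 4×3 + 2×3 + 4×2 + 1×4 = 30; y[2] = 4×4 + 2×3 + 4×3 + 1×2 = 36; y[3] = 4×2 + 2×4 + 4×3 + 1×3 = 31. Result: [35, 30, 36, 31]

[35, 30, 36, 31]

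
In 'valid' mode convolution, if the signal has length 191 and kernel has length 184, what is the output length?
'Valid' mode counts only positions where the kernel fully overlaps the signal: m - n + 1 = 191 - 184 + 1 = 8

8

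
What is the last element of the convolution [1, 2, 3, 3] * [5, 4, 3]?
Use y[k] = Σ_i a[i]·b[k-i] at k=5. y[5] = 3×3 = 9

9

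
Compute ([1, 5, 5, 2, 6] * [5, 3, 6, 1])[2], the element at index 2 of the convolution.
Use y[k] = Σ_i a[i]·b[k-i] at k=2. y[2] = 1×6 + 5×3 + 5×5 = 46

46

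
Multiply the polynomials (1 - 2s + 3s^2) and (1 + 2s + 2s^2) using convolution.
Ascending coefficients: a = [1, -2, 3], b = [1, 2, 2]. c[0] = 1×1 = 1; c[1] = 1×2 + -2×1 = 0; c[2] = 1×2 + -2×2 + 3×1 = 1; c[3] = -2×2 + 3×2 = 2; c[4] = 3×2 = 6. Result coefficients: [1, 0, 1, 2, 6] → 1 + s^2 + 2s^3 + 6s^4

1 + s^2 + 2s^3 + 6s^4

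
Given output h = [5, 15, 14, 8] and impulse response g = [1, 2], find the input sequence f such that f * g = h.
Deconvolve h=[5, 15, 14, 8] by g=[1, 2]. Since g[0]=1, solve forward: f[0] = h[0] / 1 = 5; f[1] = (h[1] - 5×2) / 1 = 5; f[2] = (h[2] - 5×2) / 1 = 4. So f = [5, 5, 4]. Check by forward convolution: h[0] = 5×1 = 5; h[1] = 5×2 + 5×1 = 15; h[2] = 5×2 + 4×1 = 14; h[3] = 4×2 = 8

[5, 5, 4]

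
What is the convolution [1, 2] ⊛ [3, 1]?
y[0] = 1×3 = 3; y[1] = 1×1 + 2×3 = 7; y[2] = 2×1 = 2

[3, 7, 2]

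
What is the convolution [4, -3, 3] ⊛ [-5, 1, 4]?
y[0] = 4×-5 = -20; y[1] = 4×1 + -3×-5 = 19; y[2] = 4×4 + -3×1 + 3×-5 = -2; y[3] = -3×4 + 3×1 = -9; y[4] = 3×4 = 12

[-20, 19, -2, -9, 12]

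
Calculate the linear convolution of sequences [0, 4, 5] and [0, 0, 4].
y[0] = 0×0 = 0; y[1] = 0×0 + 4×0 = 0; y[2] = 0×4 + 4×0 + 5×0 = 0; y[3] = 4×4 + 5×0 = 16; y[4] = 5×4 = 20

[0, 0, 0, 16, 20]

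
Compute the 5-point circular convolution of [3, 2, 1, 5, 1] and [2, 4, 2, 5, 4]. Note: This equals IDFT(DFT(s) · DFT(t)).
Either evaluate y[k] = Σ_j s[j]·t[(k-j) mod 5] directly, or use IDFT(DFT(s) · DFT(t)). y[0] = 3×2 + 2×4 + 1×5 + 5×2 + 1×4 = 33; y[1] = 3×4 + 2×2 + 1×4 + 5×5 + 1×2 = 47; y[2] = 3×2 + 2×4 + 1×2 + 5×4 + 1×5 = 41; y[3] = 3×5 + 2×2 + 1×4 + 5×2 + 1×4 = 37; y[4] = 3×4 + 2×5 + 1×2 + 5×4 + 1×2 = 46. Result: [33, 47, 41, 37, 46]

[33, 47, 41, 37, 46]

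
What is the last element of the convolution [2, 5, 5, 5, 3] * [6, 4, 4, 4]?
Use y[k] = Σ_i a[i]·b[k-i] at k=7. y[7] = 3×4 = 12

12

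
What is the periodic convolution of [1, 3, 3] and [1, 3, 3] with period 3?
Use y[k] = Σ_j f[j]·g[(k-j) mod 3]. y[0] = 1×1 + 3×3 + 3×3 = 19; y[1] = 1×3 + 3×1 + 3×3 = 15; y[2] = 1×3 + 3×3 + 3×1 = 15. Result: [19, 15, 15]

[19, 15, 15]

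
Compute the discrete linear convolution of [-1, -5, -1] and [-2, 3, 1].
y[0] = -1×-2 = 2; y[1] = -1×3 + -5×-2 = 7; y[2] = -1×1 + -5×3 + -1×-2 = -14; y[3] = -5×1 + -1×3 = -8; y[4] = -1×1 = -1

[2, 7, -14, -8, -1]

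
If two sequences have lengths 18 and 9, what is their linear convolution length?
Linear/full convolution length: m + n - 1 = 18 + 9 - 1 = 26

26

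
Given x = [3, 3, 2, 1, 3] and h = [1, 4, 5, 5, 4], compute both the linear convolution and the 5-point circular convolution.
Linear: y_lin[0] = 3×1 = 3; y_lin[1] = 3×4 + 3×1 = 15; y_lin[2] = 3×5 + 3×4 + 2×1 = 29; y_lin[3] = 3×5 + 3×5 + 2×4 + 1×1 = 39; y_lin[4] = 3×4 + 3×5 + 2×5 + 1×4 + 3×1 = 44; y_lin[5] = 3×4 + 2×5 + 1×5 + 3×4 = 39; y_lin[6] = 2×4 + 1×5 + 3×5 = 28; y_lin[7] = 1×4 + 3×5 = 19; y_lin[8] = 3×4 = 12 → [3, 15, 29, 39, 44, 39, 28, 19, 12]. Circular (length 5): y[0] = 3×1 + 3×4 + 2×5 + 1×5 + 3×4 = 42; y[1] = 3×4 + 3×1 + 2×4 + 1×5 + 3×5 = 43; y[2] = 3×5 + 3×4 + 2×1 + 1×4 + 3×5 = 48; y[3] = 3×5 + 3×5 + 2×4 + 1×1 + 3×4 = 51; y[4] = 3×4 + 3×5 + 2×5 + 1×4 + 3×1 = 44 → [42, 43, 48, 51, 44]

Linear: [3, 15, 29, 39, 44, 39, 28, 19, 12], Circular: [42, 43, 48, 51, 44]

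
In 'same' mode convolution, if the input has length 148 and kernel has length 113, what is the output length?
'Same' mode returns an output with the same length as the input: 148

148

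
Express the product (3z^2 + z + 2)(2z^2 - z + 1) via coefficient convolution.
Ascending coefficients: a = [2, 1, 3], b = [1, -1, 2]. c[0] = 2×1 = 2; c[1] = 2×-1 + 1×1 = -1; c[2] = 2×2 + 1×-1 + 3×1 = 6; c[3] = 1×2 + 3×-1 = -1; c[4] = 3×2 = 6. Result coefficients: [2, -1, 6, -1, 6] → 6z^4 - z^3 + 6z^2 - z + 2

6z^4 - z^3 + 6z^2 - z + 2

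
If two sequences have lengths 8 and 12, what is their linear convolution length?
Linear/full convolution length: m + n - 1 = 8 + 12 - 1 = 19

19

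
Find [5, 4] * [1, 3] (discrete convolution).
y[0] = 5×1 = 5; y[1] = 5×3 + 4×1 = 19; y[2] = 4×3 = 12

[5, 19, 12]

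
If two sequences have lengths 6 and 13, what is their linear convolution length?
Linear/full convolution length: m + n - 1 = 6 + 13 - 1 = 18

18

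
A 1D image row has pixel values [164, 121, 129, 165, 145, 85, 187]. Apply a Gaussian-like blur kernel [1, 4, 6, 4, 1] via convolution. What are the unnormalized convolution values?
Convolve image row [164, 121, 129, 165, 145, 85, 187] with kernel [1, 4, 6, 4, 1]: y[0] = 164×1 = 164; y[1] = 164×4 + 121×1 = 777; y[2] = 164×6 + 121×4 + 129×1 = 1597; y[3] = 164×4 + 121×6 + 129×4 + 165×1 = 2063; y[4] = 164×1 + 121×4 + 129×6 + 165×4 + 145×1 = 2227; y[5] = 121×1 + 129×4 + 165×6 + 145×4 + 85×1 = 2292; y[6] = 129×1 + 165×4 + 145×6 + 85×4 + 187×1 = 2186; y[7] = 165×1 + 145×4 + 85×6 + 187×4 = 2003; y[8] = 145×1 + 85×4 + 187×6 = 1607; y[9] = 85×1 + 187×4 = 833; y[10] = 187×1 = 187 → [164, 777, 1597, 2063, 2227, 2292, 2186, 2003, 1607, 833, 187]. Normalization factor = sum(kernel) = 16.

[164, 777, 1597, 2063, 2227, 2292, 2186, 2003, 1607, 833, 187]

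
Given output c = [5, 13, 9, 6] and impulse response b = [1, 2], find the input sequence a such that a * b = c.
Deconvolve c=[5, 13, 9, 6] by b=[1, 2]. Since b[0]=1, solve forward: a[0] = c[0] / 1 = 5; a[1] = (c[1] - 5×2) / 1 = 3; a[2] = (c[2] - 3×2) / 1 = 3. So a = [5, 3, 3]. Check by forward convolution: c[0] = 5×1 = 5; c[1] = 5×2 + 3×1 = 13; c[2] = 3×2 + 3×1 = 9; c[3] = 3×2 = 6

[5, 3, 3]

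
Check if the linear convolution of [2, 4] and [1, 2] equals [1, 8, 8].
Recompute linear convolution of [2, 4] and [1, 2]: y[0] = 2×1 = 2; y[1] = 2×2 + 4×1 = 8; y[2] = 4×2 = 8 → [2, 8, 8]. Compare to given [1, 8, 8]: they differ at index 0: given 1, correct 2, so answer: No

No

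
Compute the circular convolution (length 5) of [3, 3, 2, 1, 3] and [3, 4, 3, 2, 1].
Use y[k] = Σ_j u[j]·v[(k-j) mod 5]. y[0] = 3×3 + 3×1 + 2×2 + 1×3 + 3×4 = 31; y[1] = 3×4 + 3×3 + 2×1 + 1×2 + 3×3 = 34; y[2] = 3×3 + 3×4 + 2×3 + 1×1 + 3×2 = 34; y[3] = 3×2 + 3×3 + 2×4 + 1×3 + 3×1 = 29; y[4] = 3×1 + 3×2 + 2×3 + 1×4 + 3×3 = 28. Result: [31, 34, 34, 29, 28]

[31, 34, 34, 29, 28]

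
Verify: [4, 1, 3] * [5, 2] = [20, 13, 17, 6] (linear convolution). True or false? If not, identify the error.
Recompute linear convolution of [4, 1, 3] and [5, 2]: y[0] = 4×5 = 20; y[1] = 4×2 + 1×5 = 13; y[2] = 1×2 + 3×5 = 17; y[3] = 3×2 = 6 → [20, 13, 17, 6]. Given [20, 13, 17, 6] matches, so answer: Yes

Yes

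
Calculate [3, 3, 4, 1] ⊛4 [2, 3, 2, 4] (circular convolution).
Use y[k] = Σ_j a[j]·b[(k-j) mod 4]. y[0] = 3×2 + 3×4 + 4×2 + 1×3 = 29; y[1] = 3×3 + 3×2 + 4×4 + 1×2 = 33; y[2] = 3×2 + 3×3 + 4×2 + 1×4 = 27; y[3] = 3×4 + 3×2 + 4×3 + 1×2 = 32. Result: [29, 33, 27, 32]

[29, 33, 27, 32]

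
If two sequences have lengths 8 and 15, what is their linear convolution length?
Linear/full convolution length: m + n - 1 = 8 + 15 - 1 = 22

22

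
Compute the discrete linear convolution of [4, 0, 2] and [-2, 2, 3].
y[0] = 4×-2 = -8; y[1] = 4×2 + 0×-2 = 8; y[2] = 4×3 + 0×2 + 2×-2 = 8; y[3] = 0×3 + 2×2 = 4; y[4] = 2×3 = 6

[-8, 8, 8, 4, 6]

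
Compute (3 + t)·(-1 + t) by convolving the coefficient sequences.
Ascending coefficients: a = [3, 1], b = [-1, 1]. c[0] = 3×-1 = -3; c[1] = 3×1 + 1×-1 = 2; c[2] = 1×1 = 1. Result coefficients: [-3, 2, 1] → -3 + 2t + t^2

-3 + 2t + t^2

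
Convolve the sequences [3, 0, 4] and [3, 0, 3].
y[0] = 3×3 = 9; y[1] = 3×0 + 0×3 = 0; y[2] = 3×3 + 0×0 + 4×3 = 21; y[3] = 0×3 + 4×0 = 0; y[4] = 4×3 = 12

[9, 0, 21, 0, 12]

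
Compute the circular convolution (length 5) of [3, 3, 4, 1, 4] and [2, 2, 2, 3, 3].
Use y[k] = Σ_j a[j]·b[(k-j) mod 5]. y[0] = 3×2 + 3×3 + 4×3 + 1×2 + 4×2 = 37; y[1] = 3×2 + 3×2 + 4×3 + 1×3 + 4×2 = 35; y[2] = 3×2 + 3×2 + 4×2 + 1×3 + 4×3 = 35; y[3] = 3×3 + 3×2 + 4×2 + 1×2 + 4×3 = 37; y[4] = 3×3 + 3×3 + 4×2 + 1×2 + 4×2 = 36. Result: [37, 35, 35, 37, 36]

[37, 35, 35, 37, 36]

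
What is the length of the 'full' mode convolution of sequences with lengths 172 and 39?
Linear/full convolution length: m + n - 1 = 172 + 39 - 1 = 210

210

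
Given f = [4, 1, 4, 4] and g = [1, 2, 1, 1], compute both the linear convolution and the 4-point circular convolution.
Linear: y_lin[0] = 4×1 = 4; y_lin[1] = 4×2 + 1×1 = 9; y_lin[2] = 4×1 + 1×2 + 4×1 = 10; y_lin[3] = 4×1 + 1×1 + 4×2 + 4×1 = 17; y_lin[4] = 1×1 + 4×1 + 4×2 = 13; y_lin[5] = 4×1 + 4×1 = 8; y_lin[6] = 4×1 = 4 → [4, 9, 10, 17, 13, 8, 4]. Circular (length 4): y[0] = 4×1 + 1×1 + 4×1 + 4×2 = 17; y[1] = 4×2 + 1×1 + 4×1 + 4×1 = 17; y[2] = 4×1 + 1×2 + 4×1 + 4×1 = 14; y[3] = 4×1 + 1×1 + 4×2 + 4×1 = 17 → [17, 17, 14, 17]

Linear: [4, 9, 10, 17, 13, 8, 4], Circular: [17, 17, 14, 17]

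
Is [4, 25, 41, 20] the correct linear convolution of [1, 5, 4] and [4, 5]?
Recompute linear convolution of [1, 5, 4] and [4, 5]: y[0] = 1×4 = 4; y[1] = 1×5 + 5×4 = 25; y[2] = 5×5 + 4×4 = 41; y[3] = 4×5 = 20 → [4, 25, 41, 20]. Given [4, 25, 41, 20] matches, so answer: Yes

Yes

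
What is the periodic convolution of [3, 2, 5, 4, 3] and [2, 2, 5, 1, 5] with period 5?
Use y[k] = Σ_j f[j]·g[(k-j) mod 5]. y[0] = 3×2 + 2×5 + 5×1 + 4×5 + 3×2 = 47; y[1] = 3×2 + 2×2 + 5×5 + 4×1 + 3×5 = 54; y[2] = 3×5 + 2×2 + 5×2 + 4×5 + 3×1 = 52; y[3] = 3×1 + 2×5 + 5×2 + 4×2 + 3×5 = 46; y[4] = 3×5 + 2×1 + 5×5 + 4×2 + 3×2 = 56. Result: [47, 54, 52, 46, 56]

[47, 54, 52, 46, 56]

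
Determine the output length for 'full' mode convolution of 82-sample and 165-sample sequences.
Linear/full convolution length: m + n - 1 = 82 + 165 - 1 = 246

246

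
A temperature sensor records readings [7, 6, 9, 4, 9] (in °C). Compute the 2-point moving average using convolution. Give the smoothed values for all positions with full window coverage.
2-point moving average kernel = [1, 1]. Apply in 'valid' mode (full window coverage): avg[0] = (7 + 6) / 2 = 6.5; avg[1] = (6 + 9) / 2 = 7.5; avg[2] = (9 + 4) / 2 = 6.5; avg[3] = (4 + 9) / 2 = 6.5. Smoothed values: [6.5, 7.5, 6.5, 6.5]

[6.5, 7.5, 6.5, 6.5]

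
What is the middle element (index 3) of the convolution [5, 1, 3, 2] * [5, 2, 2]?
Use y[k] = Σ_i a[i]·b[k-i] at k=3. y[3] = 1×2 + 3×2 + 2×5 = 18

18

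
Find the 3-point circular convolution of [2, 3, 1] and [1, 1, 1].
Use y[k] = Σ_j f[j]·g[(k-j) mod 3]. y[0] = 2×1 + 3×1 + 1×1 = 6; y[1] = 2×1 + 3×1 + 1×1 = 6; y[2] = 2×1 + 3×1 + 1×1 = 6. Result: [6, 6, 6]

[6, 6, 6]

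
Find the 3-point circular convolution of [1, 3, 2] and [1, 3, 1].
Use y[k] = Σ_j s[j]·t[(k-j) mod 3]. y[0] = 1×1 + 3×1 + 2×3 = 10; y[1] = 1×3 + 3×1 + 2×1 = 8; y[2] = 1×1 + 3×3 + 2×1 = 12. Result: [10, 8, 12]

[10, 8, 12]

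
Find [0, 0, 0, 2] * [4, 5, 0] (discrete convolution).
y[0] = 0×4 = 0; y[1] = 0×5 + 0×4 = 0; y[2] = 0×0 + 0×5 + 0×4 = 0; y[3] = 0×0 + 0×5 + 2×4 = 8; y[4] = 0×0 + 2×5 = 10; y[5] = 2×0 = 0

[0, 0, 0, 8, 10, 0]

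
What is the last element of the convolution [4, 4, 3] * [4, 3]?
Use y[k] = Σ_i a[i]·b[k-i] at k=3. y[3] = 3×3 = 9

9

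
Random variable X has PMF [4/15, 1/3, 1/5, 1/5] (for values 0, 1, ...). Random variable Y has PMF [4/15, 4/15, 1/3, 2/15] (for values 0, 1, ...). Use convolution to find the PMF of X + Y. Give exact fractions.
P(X+Y=k) = Σ_i P(X=i)·P(Y=k-i) — a convolution of [4/15, 1/3, 1/5, 1/5] and [4/15, 4/15, 1/3, 2/15]. P(X+Y=0) = (4/15)×(4/15) = 16/225; P(X+Y=1) = (4/15)×(4/15) + (1/3)×(4/15) = 16/225 + 4/45 = 4/25; P(X+Y=2) = (4/15)×(1/3) + (1/3)×(4/15) + (1/5)×(4/15) = 4/45 + 4/45 + 4/75 = 52/225; P(X+Y=3) = (4/15)×(2/15) + (1/3)×(1/3) + (1/5)×(4/15) + (1/5)×(4/15) = 8/225 + 1/9 + 4/75 + 4/75 = 19/75; P(X+Y=4) = (1/3)×(2/15) + (1/5)×(1/3) + (1/5)×(4/15) = 2/45 + 1/15 + 4/75 = 37/225; P(X+Y=5) = (1/5)×(2/15) + (1/5)×(1/3) = 2/75 + 1/15 = 7/75; P(X+Y=6) = (1/5)×(2/15) = 2/75. PMF: [16/225, 4/25, 52/225, 19/75, 37/225, 7/75, 2/75] (sums to 1 ✓)

[16/225, 4/25, 52/225, 19/75, 37/225, 7/75, 2/75]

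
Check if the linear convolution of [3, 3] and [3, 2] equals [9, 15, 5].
Recompute linear convolution of [3, 3] and [3, 2]: y[0] = 3×3 = 9; y[1] = 3×2 + 3×3 = 15; y[2] = 3×2 = 6 → [9, 15, 6]. Compare to given [9, 15, 5]: they differ at index 2: given 5, correct 6, so answer: No

No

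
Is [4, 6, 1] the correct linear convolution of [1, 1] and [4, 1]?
Recompute linear convolution of [1, 1] and [4, 1]: y[0] = 1×4 = 4; y[1] = 1×1 + 1×4 = 5; y[2] = 1×1 = 1 → [4, 5, 1]. Compare to given [4, 6, 1]: they differ at index 1: given 6, correct 5, so answer: No

No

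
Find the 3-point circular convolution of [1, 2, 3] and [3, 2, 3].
Use y[k] = Σ_j s[j]·t[(k-j) mod 3]. y[0] = 1×3 + 2×3 + 3×2 = 15; y[1] = 1×2 + 2×3 + 3×3 = 17; y[2] = 1×3 + 2×2 + 3×3 = 16. Result: [15, 17, 16]

[15, 17, 16]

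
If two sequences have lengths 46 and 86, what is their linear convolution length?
Linear/full convolution length: m + n - 1 = 46 + 86 - 1 = 131

131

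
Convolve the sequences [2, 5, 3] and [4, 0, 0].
y[0] = 2×4 = 8; y[1] = 2×0 + 5×4 = 20; y[2] = 2×0 + 5×0 + 3×4 = 12; y[3] = 5×0 + 3×0 = 0; y[4] = 3×0 = 0

[8, 20, 12, 0, 0]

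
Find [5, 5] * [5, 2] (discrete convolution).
y[0] = 5×5 = 25; y[1] = 5×2 + 5×5 = 35; y[2] = 5×2 = 10

[25, 35, 10]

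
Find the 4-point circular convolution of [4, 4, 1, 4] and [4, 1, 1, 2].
Use y[k] = Σ_j f[j]·g[(k-j) mod 4]. y[0] = 4×4 + 4×2 + 1×1 + 4×1 = 29; y[1] = 4×1 + 4×4 + 1×2 + 4×1 = 26; y[2] = 4×1 + 4×1 + 1×4 + 4×2 = 20; y[3] = 4×2 + 4×1 + 1×1 + 4×4 = 29. Result: [29, 26, 20, 29]

[29, 26, 20, 29]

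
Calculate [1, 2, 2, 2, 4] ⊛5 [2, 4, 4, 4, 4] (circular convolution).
Use y[k] = Σ_j x[j]·h[(k-j) mod 5]. y[0] = 1×2 + 2×4 + 2×4 + 2×4 + 4×4 = 42; y[1] = 1×4 + 2×2 + 2×4 + 2×4 + 4×4 = 40; y[2] = 1×4 + 2×4 + 2×2 + 2×4 + 4×4 = 40; y[3] = 1×4 + 2×4 + 2×4 + 2×2 + 4×4 = 40; y[4] = 1×4 + 2×4 + 2×4 + 2×4 + 4×2 = 36. Result: [42, 40, 40, 40, 36]

[42, 40, 40, 40, 36]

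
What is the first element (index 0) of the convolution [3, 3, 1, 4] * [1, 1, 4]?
Use y[k] = Σ_i a[i]·b[k-i] at k=0. y[0] = 3×1 = 3

3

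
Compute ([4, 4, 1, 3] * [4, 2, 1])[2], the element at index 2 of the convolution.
Use y[k] = Σ_i a[i]·b[k-i] at k=2. y[2] = 4×1 + 4×2 + 1×4 = 16

16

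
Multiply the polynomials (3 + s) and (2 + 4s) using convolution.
Ascending coefficients: a = [3, 1], b = [2, 4]. c[0] = 3×2 = 6; c[1] = 3×4 + 1×2 = 14; c[2] = 1×4 = 4. Result coefficients: [6, 14, 4] → 6 + 14s + 4s^2

6 + 14s + 4s^2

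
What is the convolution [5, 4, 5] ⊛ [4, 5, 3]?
y[0] = 5×4 = 20; y[1] = 5×5 + 4×4 = 41; y[2] = 5×3 + 4×5 + 5×4 = 55; y[3] = 4×3 + 5×5 = 37; y[4] = 5×3 = 15

[20, 41, 55, 37, 15]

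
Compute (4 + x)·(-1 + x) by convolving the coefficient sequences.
Ascending coefficients: a = [4, 1], b = [-1, 1]. c[0] = 4×-1 = -4; c[1] = 4×1 + 1×-1 = 3; c[2] = 1×1 = 1. Result coefficients: [-4, 3, 1] → -4 + 3x + x^2

-4 + 3x + x^2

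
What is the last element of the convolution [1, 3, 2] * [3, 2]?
Use y[k] = Σ_i a[i]·b[k-i] at k=3. y[3] = 2×2 = 4

4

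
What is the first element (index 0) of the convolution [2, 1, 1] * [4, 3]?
Use y[k] = Σ_i a[i]·b[k-i] at k=0. y[0] = 2×4 = 8

8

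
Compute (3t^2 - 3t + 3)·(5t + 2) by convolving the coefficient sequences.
Ascending coefficients: a = [3, -3, 3], b = [2, 5]. c[0] = 3×2 = 6; c[1] = 3×5 + -3×2 = 9; c[2] = -3×5 + 3×2 = -9; c[3] = 3×5 = 15. Result coefficients: [6, 9, -9, 15] → 15t^3 - 9t^2 + 9t + 6

15t^3 - 9t^2 + 9t + 6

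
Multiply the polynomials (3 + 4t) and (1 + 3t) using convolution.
Ascending coefficients: a = [3, 4], b = [1, 3]. c[0] = 3×1 = 3; c[1] = 3×3 + 4×1 = 13; c[2] = 4×3 = 12. Result coefficients: [3, 13, 12] → 3 + 13t + 12t^2

3 + 13t + 12t^2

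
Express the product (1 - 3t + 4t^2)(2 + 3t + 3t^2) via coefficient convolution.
Ascending coefficients: a = [1, -3, 4], b = [2, 3, 3]. c[0] = 1×2 = 2; c[1] = 1×3 + -3×2 = -3; c[2] = 1×3 + -3×3 + 4×2 = 2; c[3] = -3×3 + 4×3 = 3; c[4] = 4×3 = 12. Result coefficients: [2, -3, 2, 3, 12] → 2 - 3t + 2t^2 + 3t^3 + 12t^4

2 - 3t + 2t^2 + 3t^3 + 12t^4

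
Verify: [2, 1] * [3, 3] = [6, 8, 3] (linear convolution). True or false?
Recompute linear convolution of [2, 1] and [3, 3]: y[0] = 2×3 = 6; y[1] = 2×3 + 1×3 = 9; y[2] = 1×3 = 3 → [6, 9, 3]. Compare to given [6, 8, 3]: they differ at index 1: given 8, correct 9, so answer: No

No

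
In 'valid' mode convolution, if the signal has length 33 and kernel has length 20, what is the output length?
'Valid' mode counts only positions where the kernel fully overlaps the signal: m - n + 1 = 33 - 20 + 1 = 14

14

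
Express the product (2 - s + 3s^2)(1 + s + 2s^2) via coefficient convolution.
Ascending coefficients: a = [2, -1, 3], b = [1, 1, 2]. c[0] = 2×1 = 2; c[1] = 2×1 + -1×1 = 1; c[2] = 2×2 + -1×1 + 3×1 = 6; c[3] = -1×2 + 3×1 = 1; c[4] = 3×2 = 6. Result coefficients: [2, 1, 6, 1, 6] → 2 + s + 6s^2 + s^3 + 6s^4

2 + s + 6s^2 + s^3 + 6s^4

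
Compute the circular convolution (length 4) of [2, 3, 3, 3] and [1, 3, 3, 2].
Use y[k] = Σ_j f[j]·g[(k-j) mod 4]. y[0] = 2×1 + 3×2 + 3×3 + 3×3 = 26; y[1] = 2×3 + 3×1 + 3×2 + 3×3 = 24; y[2] = 2×3 + 3×3 + 3×1 + 3×2 = 24; y[3] = 2×2 + 3×3 + 3×3 + 3×1 = 25. Result: [26, 24, 24, 25]

[26, 24, 24, 25]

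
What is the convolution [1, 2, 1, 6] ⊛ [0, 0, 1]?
y[0] = 1×0 = 0; y[1] = 1×0 + 2×0 = 0; y[2] = 1×1 + 2×0 + 1×0 = 1; y[3] = 2×1 + 1×0 + 6×0 = 2; y[4] = 1×1 + 6×0 = 1; y[5] = 6×1 = 6

[0, 0, 1, 2, 1, 6]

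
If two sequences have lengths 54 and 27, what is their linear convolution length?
Linear/full convolution length: m + n - 1 = 54 + 27 - 1 = 80

80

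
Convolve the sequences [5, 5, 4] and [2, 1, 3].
y[0] = 5×2 = 10; y[1] = 5×1 + 5×2 = 15; y[2] = 5×3 + 5×1 + 4×2 = 28; y[3] = 5×3 + 4×1 = 19; y[4] = 4×3 = 12

[10, 15, 28, 19, 12]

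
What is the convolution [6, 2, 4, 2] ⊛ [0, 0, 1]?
y[0] = 6×0 = 0; y[1] = 6×0 + 2×0 = 0; y[2] = 6×1 + 2×0 + 4×0 = 6; y[3] = 2×1 + 4×0 + 2×0 = 2; y[4] = 4×1 + 2×0 = 4; y[5] = 2×1 = 2

[0, 0, 6, 2, 4, 2]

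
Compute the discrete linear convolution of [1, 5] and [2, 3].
y[0] = 1×2 = 2; y[1] = 1×3 + 5×2 = 13; y[2] = 5×3 = 15

[2, 13, 15]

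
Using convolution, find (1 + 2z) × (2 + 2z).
Ascending coefficients: a = [1, 2], b = [2, 2]. c[0] = 1×2 = 2; c[1] = 1×2 + 2×2 = 6; c[2] = 2×2 = 4. Result coefficients: [2, 6, 4] → 2 + 6z + 4z^2

2 + 6z + 4z^2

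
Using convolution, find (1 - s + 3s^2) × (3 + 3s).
Ascending coefficients: a = [1, -1, 3], b = [3, 3]. c[0] = 1×3 = 3; c[1] = 1×3 + -1×3 = 0; c[2] = -1×3 + 3×3 = 6; c[3] = 3×3 = 9. Result coefficients: [3, 0, 6, 9] → 3 + 6s^2 + 9s^3

3 + 6s^2 + 9s^3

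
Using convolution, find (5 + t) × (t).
Ascending coefficients: a = [5, 1], b = [0, 1]. c[0] = 5×0 = 0; c[1] = 5×1 + 1×0 = 5; c[2] = 1×1 = 1. Result coefficients: [0, 5, 1] → 5t + t^2

5t + t^2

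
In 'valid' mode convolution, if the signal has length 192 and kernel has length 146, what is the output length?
'Valid' mode counts only positions where the kernel fully overlaps the signal: m - n + 1 = 192 - 146 + 1 = 47

47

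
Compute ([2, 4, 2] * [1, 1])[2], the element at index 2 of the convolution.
Use y[k] = Σ_i a[i]·b[k-i] at k=2. y[2] = 4×1 + 2×1 = 6

6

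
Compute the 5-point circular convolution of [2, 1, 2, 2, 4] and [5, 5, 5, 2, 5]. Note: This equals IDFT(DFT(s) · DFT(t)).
Either evaluate y[k] = Σ_j s[j]·t[(k-j) mod 5] directly, or use IDFT(DFT(s) · DFT(t)). y[0] = 2×5 + 1×5 + 2×2 + 2×5 + 4×5 = 49; y[1] = 2×5 + 1×5 + 2×5 + 2×2 + 4×5 = 49; y[2] = 2×5 + 1×5 + 2×5 + 2×5 + 4×2 = 43; y[3] = 2×2 + 1×5 + 2×5 + 2×5 + 4×5 = 49; y[4] = 2×5 + 1×2 + 2×5 + 2×5 + 4×5 = 52. Result: [49, 49, 43, 49, 52]

[49, 49, 43, 49, 52]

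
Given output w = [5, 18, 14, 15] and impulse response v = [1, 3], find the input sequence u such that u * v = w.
Deconvolve w=[5, 18, 14, 15] by v=[1, 3]. Since v[0]=1, solve forward: u[0] = w[0] / 1 = 5; u[1] = (w[1] - 5×3) / 1 = 3; u[2] = (w[2] - 3×3) / 1 = 5. So u = [5, 3, 5]. Check by forward convolution: w[0] = 5×1 = 5; w[1] = 5×3 + 3×1 = 18; w[2] = 3×3 + 5×1 = 14; w[3] = 5×3 = 15

[5, 3, 5]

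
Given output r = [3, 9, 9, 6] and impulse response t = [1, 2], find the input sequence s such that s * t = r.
Deconvolve r=[3, 9, 9, 6] by t=[1, 2]. Since t[0]=1, solve forward: s[0] = r[0] / 1 = 3; s[1] = (r[1] - 3×2) / 1 = 3; s[2] = (r[2] - 3×2) / 1 = 3. So s = [3, 3, 3]. Check by forward convolution: r[0] = 3×1 = 3; r[1] = 3×2 + 3×1 = 9; r[2] = 3×2 + 3×1 = 9; r[3] = 3×2 = 6

[3, 3, 3]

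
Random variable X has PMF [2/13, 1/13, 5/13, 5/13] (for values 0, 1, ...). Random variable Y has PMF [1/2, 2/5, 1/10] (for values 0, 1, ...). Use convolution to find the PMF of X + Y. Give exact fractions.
P(X+Y=k) = Σ_i P(X=i)·P(Y=k-i) — a convolution of [2/13, 1/13, 5/13, 5/13] and [1/2, 2/5, 1/10]. P(X+Y=0) = (2/13)×(1/2) = 1/13; P(X+Y=1) = (2/13)×(2/5) + (1/13)×(1/2) = 4/65 + 1/26 = 1/10; P(X+Y=2) = (2/13)×(1/10) + (1/13)×(2/5) + (5/13)×(1/2) = 1/65 + 2/65 + 5/26 = 31/130; P(X+Y=3) = (1/13)×(1/10) + (5/13)×(2/5) + (5/13)×(1/2) = 1/130 + 2/13 + 5/26 = 23/65; P(X+Y=4) = (5/13)×(1/10) + (5/13)×(2/5) = 1/26 + 2/13 = 5/26; P(X+Y=5) = (5/13)×(1/10) = 1/26. PMF: [1/13, 1/10, 31/130, 23/65, 5/26, 1/26] (sums to 1 ✓)

[1/13, 1/10, 31/130, 23/65, 5/26, 1/26]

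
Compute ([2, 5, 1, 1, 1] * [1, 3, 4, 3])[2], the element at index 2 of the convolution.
Use y[k] = Σ_i a[i]·b[k-i] at k=2. y[2] = 2×4 + 5×3 + 1×1 = 24

24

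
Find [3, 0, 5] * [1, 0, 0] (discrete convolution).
y[0] = 3×1 = 3; y[1] = 3×0 + 0×1 = 0; y[2] = 3×0 + 0×0 + 5×1 = 5; y[3] = 0×0 + 5×0 = 0; y[4] = 5×0 = 0

[3, 0, 5, 0, 0]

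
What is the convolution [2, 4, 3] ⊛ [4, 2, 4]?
y[0] = 2×4 = 8; y[1] = 2×2 + 4×4 = 20; y[2] = 2×4 + 4×2 + 3×4 = 28; y[3] = 4×4 + 3×2 = 22; y[4] = 3×4 = 12

[8, 20, 28, 22, 12]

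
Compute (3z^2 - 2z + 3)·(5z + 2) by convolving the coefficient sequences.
Ascending coefficients: a = [3, -2, 3], b = [2, 5]. c[0] = 3×2 = 6; c[1] = 3×5 + -2×2 = 11; c[2] = -2×5 + 3×2 = -4; c[3] = 3×5 = 15. Result coefficients: [6, 11, -4, 15] → 15z^3 - 4z^2 + 11z + 6

15z^3 - 4z^2 + 11z + 6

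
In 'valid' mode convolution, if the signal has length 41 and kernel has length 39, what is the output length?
'Valid' mode counts only positions where the kernel fully overlaps the signal: m - n + 1 = 41 - 39 + 1 = 3

3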